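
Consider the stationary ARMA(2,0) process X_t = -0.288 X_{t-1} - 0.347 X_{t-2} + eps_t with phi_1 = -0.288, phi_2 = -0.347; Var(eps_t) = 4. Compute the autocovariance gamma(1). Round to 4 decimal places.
\gamma(1) = -1.0189

Multiply the model equation by X_{t-k} and take expectations. With theta_0 = psi_0 = 1 and psi_j the MA(infinity) weights, this gives
  gamma(k) - sum_i phi_i gamma(k-i) = c_k,
  c_k = sigma^2 * sum_{j=k..q} theta_j psi_{j-k}   (c_k = 0 for k > q),
using gamma(-m) = gamma(m).
Pure AR (q = 0): c_0 = sigma^2 = 4, c_k = 0 for k >= 1.
Equations for k = 0, 1, 2 (AR order 2, c_2 = 0):
  (E0) gamma(0) = phi_1 gamma(1) + phi_2 gamma(2) + c_0
  (E1) gamma(1) = phi_1 gamma(0) + phi_2 gamma(1) + c_1
  (E2) gamma(2) = phi_1 gamma(1) + phi_2 gamma(0)
From (E1): gamma(1) = A gamma(0) + B with
  A = phi_1 / (1 - phi_2) = -0.288 / 1.347 = -0.213808,   B = c_1 / (1 - phi_2) = 0 / 1.347 = 0.
Insert (E2) into (E0): gamma(0) (1 - phi_2^2) = phi_1 (1 + phi_2) gamma(1) + c_0.
  phi_1 (1 + phi_2) = (-0.288)(0.653) = -0.188064,   1 - phi_2^2 = 0.879591.
Replace gamma(1) by A gamma(0) + B and collect gamma(0):
  gamma(0) [0.879591 - (-0.188064)(-0.213808)] = c_0 = 4
  gamma(0) * 0.839381 = 4
  gamma(0) = 4 / 0.839381 = 4.765415.
  gamma(1) = A gamma(0) = (-0.213808)(4.765415) = -1.018886.
Therefore gamma(1) = -1.0189 (to 4 decimal places).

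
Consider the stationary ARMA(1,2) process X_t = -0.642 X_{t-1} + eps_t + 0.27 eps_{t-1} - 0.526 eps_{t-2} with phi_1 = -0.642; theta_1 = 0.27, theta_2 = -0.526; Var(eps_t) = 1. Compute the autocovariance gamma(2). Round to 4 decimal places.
\gamma(2) = -0.2979

Multiply the model equation by X_{t-k} and take expectations. With theta_0 = psi_0 = 1 and psi_j the MA(infinity) weights, this gives
  gamma(k) - sum_i phi_i gamma(k-i) = c_k,
  c_k = sigma^2 * sum_{j=k..q} theta_j psi_{j-k}   (c_k = 0 for k > q),
using gamma(-m) = gamma(m).
psi-weights needed (psi_j = theta_j + sum_i phi_i psi_{j-i}):
  psi_1 = theta_1 + phi_1 = 0.27 + (-0.642) = -0.372
  psi_2 = theta_2 + phi_1 psi_1 = -0.526 + (-0.642)(-0.372) = -0.287176
Right-hand sides:
  c_0 = sigma^2 (1 + theta_1 psi_1 + theta_2 psi_2) = 1 * (1 + (0.27)(-0.372) + (-0.526)(-0.287176)) = 1 * 1.050615 = 1.050615
  c_1 = sigma^2 (theta_1 + theta_2 psi_1) = 1 * (0.27 + (-0.526)(-0.372)) = 0.465672
  c_2 = sigma^2 theta_2 = 1 * (-0.526) = -0.526
Equations for k = 0 and k = 1 (AR order 1):
  gamma(0) = phi_1 gamma(1) + c_0
  gamma(1) = phi_1 gamma(0) + c_1
Substituting the second into the first: gamma(0) (1 - phi_1^2) = c_0 + phi_1 c_1, so
  gamma(0) = (c_0 + phi_1 c_1) / (1 - phi_1^2) = (1.050615 + (-0.642)(0.465672)) / (1 - (-0.642)^2) = 0.751653 / 0.587836 = 1.278678.
  gamma(1) = phi_1 gamma(0) + c_1 = (-0.642)(1.278678) + (0.465672) = -0.355239.
For k = 2: gamma(2) = phi_1 gamma(1) + c_2
  = (-0.642)(-0.355239) + (-0.526) = -0.297936.
Therefore gamma(2) = -0.2979 (to 4 decimal places).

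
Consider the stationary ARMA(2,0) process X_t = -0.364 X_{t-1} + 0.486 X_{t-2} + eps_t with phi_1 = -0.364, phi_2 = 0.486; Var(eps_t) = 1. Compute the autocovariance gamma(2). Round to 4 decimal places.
\gamma(2) = 1.9534

Multiply the model equation by X_{t-k} and take expectations. With theta_0 = psi_0 = 1 and psi_j the MA(infinity) weights, this gives
  gamma(k) - sum_i phi_i gamma(k-i) = c_k,
  c_k = sigma^2 * sum_{j=k..q} theta_j psi_{j-k}   (c_k = 0 for k > q),
using gamma(-m) = gamma(m).
Pure AR (q = 0): c_0 = sigma^2 = 1, c_k = 0 for k >= 1.
Equations for k = 0, 1, 2 (AR order 2, c_2 = 0):
  (E0) gamma(0) = phi_1 gamma(1) + phi_2 gamma(2) + c_0
  (E1) gamma(1) = phi_1 gamma(0) + phi_2 gamma(1) + c_1
  (E2) gamma(2) = phi_1 gamma(1) + phi_2 gamma(0)
From (E1): gamma(1) = A gamma(0) + B with
  A = phi_1 / (1 - phi_2) = -0.364 / 0.514 = -0.708171,   B = c_1 / (1 - phi_2) = 0 / 0.514 = 0.
Insert (E2) into (E0): gamma(0) (1 - phi_2^2) = phi_1 (1 + phi_2) gamma(1) + c_0.
  phi_1 (1 + phi_2) = (-0.364)(1.486) = -0.540904,   1 - phi_2^2 = 0.763804.
Replace gamma(1) by A gamma(0) + B and collect gamma(0):
  gamma(0) [0.763804 - (-0.540904)(-0.708171)] = c_0 = 1
  gamma(0) * 0.380751 = 1
  gamma(0) = 1 / 0.380751 = 2.626386.
  gamma(1) = A gamma(0) = (-0.708171)(2.626386) = -1.859931.
  gamma(2) = phi_1 gamma(1) + phi_2 gamma(0) = (-0.364)(-1.859931) + (0.486)(2.626386) = 1.953438.
Therefore gamma(2) = 1.9534 (to 4 decimal places).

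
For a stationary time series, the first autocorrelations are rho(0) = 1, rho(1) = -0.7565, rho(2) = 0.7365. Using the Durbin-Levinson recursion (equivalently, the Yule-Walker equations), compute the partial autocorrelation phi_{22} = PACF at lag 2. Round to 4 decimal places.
\phi_{22} = 0.3839

The PACF at lag k is phi_{kk}, the last component of the solution
to the Yule-Walker system G_k phi = r_k where
  (G_k)_{ij} = rho(|i - j|), (r_k)_i = rho(i), i,j = 1..k.
Equivalently, Durbin-Levinson gives phi_{kk} iteratively:
  phi_{11} = rho(1)
  phi_{kk} = [rho(k) - sum_{j=1..k-1} phi_{k-1,j} rho(k-j)]
            / [1 - sum_{j=1..k-1} phi_{k-1,j} rho(j)],
  phi_{k,j} = phi_{k-1,j} - phi_{kk} phi_{k-1,k-j},  j = 1..k-1.
Step k = 1:
  phi_11 = rho(1) = -0.7565.
Step k = 2:
  phi_22 = [rho(2) - phi_11 rho(1)] / [1 - phi_11 rho(1)] = [0.7365 - (-0.7565)(-0.7565)] / [1 - (-0.7565)(-0.7565)]
         = 0.16420775 / 0.42770775 = 0.3839.
Therefore phi_{22} = 0.3839.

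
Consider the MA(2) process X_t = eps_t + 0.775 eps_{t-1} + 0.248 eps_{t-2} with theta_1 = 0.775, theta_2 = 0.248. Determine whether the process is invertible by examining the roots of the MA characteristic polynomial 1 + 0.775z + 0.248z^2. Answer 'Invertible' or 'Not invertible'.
\text{Invertible}

The MA(q) characteristic polynomial is P(z) = 1 + 0.775z + 0.248z^2.
Invertibility requires all roots to lie outside the unit circle, i.e. |z| > 1 for every root.
Set 1 + (0.775) z + (0.248) z^2 = 0, i.e. a z^2 + b z + c = 0 with a = 0.248, b = 0.775, c = 1.
Discriminant D = b^2 - 4ac = (0.775)^2 - 4*(0.248)*1 = 0.600625 - (0.992) = -0.391375.
D < 0, so the roots are the complex-conjugate pair z = (-b +/- i sqrt(-D)) / (2a) = -1.5625 +/- 1.2613i.
For a conjugate pair |z|^2 = z * conj(z) = (product of roots) = c/a = 1/(0.248) = 4.032258, so |z| = sqrt(4.032258) = 2.008 for both roots.
Moduli of all roots: 2.0080, 2.0080.
All moduli strictly greater than 1? Yes.
Verdict: Invertible.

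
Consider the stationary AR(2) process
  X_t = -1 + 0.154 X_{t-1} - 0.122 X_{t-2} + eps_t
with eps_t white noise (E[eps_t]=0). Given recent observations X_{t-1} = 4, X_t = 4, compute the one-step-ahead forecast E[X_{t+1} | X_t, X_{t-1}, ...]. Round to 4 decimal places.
E[X_{t+1} \mid \mathcal F_t] = -0.8720

For an AR(p) model X_t = c + sum_i phi_i X_{t-i} + eps_t, the
one-step-ahead conditional mean is
  E[X_{t+1} | X_t, ...] = c + sum_i phi_i X_{t+1-i}.
Substitute known values:
  E[X_{t+1} | ...] = -1 + (0.154) * (4) + (-0.122) * (4)
                   = -0.8720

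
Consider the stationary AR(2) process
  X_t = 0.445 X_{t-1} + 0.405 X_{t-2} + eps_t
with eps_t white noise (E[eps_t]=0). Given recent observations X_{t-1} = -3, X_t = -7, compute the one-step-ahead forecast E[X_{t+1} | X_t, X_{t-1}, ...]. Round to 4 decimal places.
E[X_{t+1} \mid \mathcal F_t] = -4.3300

For an AR(p) model X_t = c + sum_i phi_i X_{t-i} + eps_t, the
one-step-ahead conditional mean is
  E[X_{t+1} | X_t, ...] = c + sum_i phi_i X_{t+1-i}.
Substitute known values:
  E[X_{t+1} | ...] = (0.445) * (-7) + (0.405) * (-3)
                   = -4.3300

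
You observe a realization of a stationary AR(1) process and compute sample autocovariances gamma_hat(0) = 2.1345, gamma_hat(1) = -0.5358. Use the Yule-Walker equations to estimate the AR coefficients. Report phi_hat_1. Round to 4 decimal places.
\hat\phi_{1} = -0.2510

The Yule-Walker equations for an AR(p) process read, in matrix form,
  Gamma_p phi = r_p,   with   (Gamma_p)_{ij} = gamma(|i - j|),
                       (r_p)_i = gamma(i),   i,j = 1..p.
Substitute the sample gammas (Toeplitz matrix and right-hand side of size 1):
  Gamma_p = [[2.1345]]
  r_p     = [-0.5358]
With p = 1 this is the single equation gamma(0) phi_1 = gamma(1):
  phi_hat_1 = gamma(1) / gamma(0) = -0.5358 / 2.1345 = -0.2510.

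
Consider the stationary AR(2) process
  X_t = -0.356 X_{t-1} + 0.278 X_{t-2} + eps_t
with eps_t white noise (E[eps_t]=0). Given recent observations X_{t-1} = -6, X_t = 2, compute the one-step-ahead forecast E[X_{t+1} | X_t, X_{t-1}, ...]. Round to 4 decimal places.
E[X_{t+1} \mid \mathcal F_t] = -2.3800

For an AR(p) model X_t = c + sum_i phi_i X_{t-i} + eps_t, the
one-step-ahead conditional mean is
  E[X_{t+1} | X_t, ...] = c + sum_i phi_i X_{t+1-i}.
Substitute known values:
  E[X_{t+1} | ...] = (-0.356) * (2) + (0.278) * (-6)
                   = -2.3800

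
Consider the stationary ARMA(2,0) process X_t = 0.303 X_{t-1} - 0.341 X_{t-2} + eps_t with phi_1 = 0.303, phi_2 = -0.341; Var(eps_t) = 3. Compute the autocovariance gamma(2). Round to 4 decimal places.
\gamma(2) = -0.9750

Multiply the model equation by X_{t-k} and take expectations. With theta_0 = psi_0 = 1 and psi_j the MA(infinity) weights, this gives
  gamma(k) - sum_i phi_i gamma(k-i) = c_k,
  c_k = sigma^2 * sum_{j=k..q} theta_j psi_{j-k}   (c_k = 0 for k > q),
using gamma(-m) = gamma(m).
Pure AR (q = 0): c_0 = sigma^2 = 3, c_k = 0 for k >= 1.
Equations for k = 0, 1, 2 (AR order 2, c_2 = 0):
  (E0) gamma(0) = phi_1 gamma(1) + phi_2 gamma(2) + c_0
  (E1) gamma(1) = phi_1 gamma(0) + phi_2 gamma(1) + c_1
  (E2) gamma(2) = phi_1 gamma(1) + phi_2 gamma(0)
From (E1): gamma(1) = A gamma(0) + B with
  A = phi_1 / (1 - phi_2) = 0.303 / 1.341 = 0.225951,   B = c_1 / (1 - phi_2) = 0 / 1.341 = 0.
Insert (E2) into (E0): gamma(0) (1 - phi_2^2) = phi_1 (1 + phi_2) gamma(1) + c_0.
  phi_1 (1 + phi_2) = (0.303)(0.659) = 0.199677,   1 - phi_2^2 = 0.883719.
Replace gamma(1) by A gamma(0) + B and collect gamma(0):
  gamma(0) [0.883719 - (0.199677)(0.225951)] = c_0 = 3
  gamma(0) * 0.838602 = 3
  gamma(0) = 3 / 0.838602 = 3.577383.
  gamma(1) = A gamma(0) = (0.225951)(3.577383) = 0.808313.
  gamma(2) = phi_1 gamma(1) + phi_2 gamma(0) = (0.303)(0.808313) + (-0.341)(3.577383) = -0.974969.
Therefore gamma(2) = -0.9750 (to 4 decimal places).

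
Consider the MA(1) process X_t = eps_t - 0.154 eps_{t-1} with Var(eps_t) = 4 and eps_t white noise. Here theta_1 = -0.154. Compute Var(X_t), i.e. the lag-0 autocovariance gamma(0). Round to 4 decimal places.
\gamma(0) = 4.0949

For an MA(q) process X_t = eps_t + sum_i theta_i eps_{t-i} with
Var(eps_t) = sigma^2, the variance is
  gamma(0) = sigma^2 * (1 + sum_i theta_i^2).
  sum_i theta_i^2 = (-0.154)^2 = 0.023716.
  gamma(0) = 4 * (1 + 0.023716) = 4 * 1.023716 = 4.094864, which rounds to 4.0949.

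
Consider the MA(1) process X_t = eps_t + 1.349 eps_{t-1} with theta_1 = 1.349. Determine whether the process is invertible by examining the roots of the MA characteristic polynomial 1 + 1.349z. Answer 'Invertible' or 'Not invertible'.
\text{Not invertible}

The MA(q) characteristic polynomial is P(z) = 1 + 1.349z.
Invertibility requires all roots to lie outside the unit circle, i.e. |z| > 1 for every root.
This is linear in z: 1 + (1.349) z = 0  =>  z = -1/(1.349) = -0.74129,  |z| = 0.74129.
Moduli of all roots: 0.7413.
All moduli strictly greater than 1? No.
Verdict: Not invertible.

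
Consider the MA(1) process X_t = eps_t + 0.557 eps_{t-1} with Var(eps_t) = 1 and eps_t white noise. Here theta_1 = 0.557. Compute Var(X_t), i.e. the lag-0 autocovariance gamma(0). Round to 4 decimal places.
\gamma(0) = 1.3102

For an MA(q) process X_t = eps_t + sum_i theta_i eps_{t-i} with
Var(eps_t) = sigma^2, the variance is
  gamma(0) = sigma^2 * (1 + sum_i theta_i^2).
  sum_i theta_i^2 = (0.557)^2 = 0.310249.
  gamma(0) = 1 * (1 + 0.310249) = 1 * 1.310249 = 1.310249, which rounds to 1.3102.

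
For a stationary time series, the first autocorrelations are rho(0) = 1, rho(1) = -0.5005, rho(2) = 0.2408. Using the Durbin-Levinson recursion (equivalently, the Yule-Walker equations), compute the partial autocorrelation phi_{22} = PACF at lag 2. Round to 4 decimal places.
\phi_{22} = -0.0129

The PACF at lag k is phi_{kk}, the last component of the solution
to the Yule-Walker system G_k phi = r_k where
  (G_k)_{ij} = rho(|i - j|), (r_k)_i = rho(i), i,j = 1..k.
Equivalently, Durbin-Levinson gives phi_{kk} iteratively:
  phi_{11} = rho(1)
  phi_{kk} = [rho(k) - sum_{j=1..k-1} phi_{k-1,j} rho(k-j)]
            / [1 - sum_{j=1..k-1} phi_{k-1,j} rho(j)],
  phi_{k,j} = phi_{k-1,j} - phi_{kk} phi_{k-1,k-j},  j = 1..k-1.
Step k = 1:
  phi_11 = rho(1) = -0.5005.
Step k = 2:
  phi_22 = [rho(2) - phi_11 rho(1)] / [1 - phi_11 rho(1)] = [0.2408 - (-0.5005)(-0.5005)] / [1 - (-0.5005)(-0.5005)]
         = -0.00970025 / 0.74949975 = -0.0129.
Therefore phi_{22} = -0.0129.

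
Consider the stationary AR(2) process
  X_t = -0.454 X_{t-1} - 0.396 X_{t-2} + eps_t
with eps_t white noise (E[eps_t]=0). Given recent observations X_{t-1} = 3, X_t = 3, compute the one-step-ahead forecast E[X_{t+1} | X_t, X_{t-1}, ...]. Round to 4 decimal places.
E[X_{t+1} \mid \mathcal F_t] = -2.5500

For an AR(p) model X_t = c + sum_i phi_i X_{t-i} + eps_t, the
one-step-ahead conditional mean is
  E[X_{t+1} | X_t, ...] = c + sum_i phi_i X_{t+1-i}.
Substitute known values:
  E[X_{t+1} | ...] = (-0.454) * (3) + (-0.396) * (3)
                   = -2.5500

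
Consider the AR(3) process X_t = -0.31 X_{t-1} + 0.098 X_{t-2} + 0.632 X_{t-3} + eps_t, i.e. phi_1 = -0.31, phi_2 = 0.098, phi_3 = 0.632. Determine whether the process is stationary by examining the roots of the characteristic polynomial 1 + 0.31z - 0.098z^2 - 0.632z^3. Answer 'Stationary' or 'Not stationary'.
\text{Stationary}

The AR(p) characteristic polynomial is P(z) = 1 + 0.31z - 0.098z^2 - 0.632z^3.
Stationarity requires all roots to lie outside the unit circle, i.e. |z| > 1 for every root.
Degree 3: look for a simple real root z0 first, then factor out (1 - z/z0) and solve the remaining quadratic.
Testing z0 = 1.25: P(1.25) = 1 + (0.31)(1.25) + (-0.098)(1.25)^2 + (-0.632)(1.25)^3
  = 1 + (0.3875) + (-0.153125) + (-1.234375) = 0.  So z_0 = 1.25 is a root, |z_0| = 1.25.
Divide out the factor (1 - 0.8 z) = (1 - z/z0) (since 1/z0 = 0.8):
  P(z) = (1 - 0.8 z)(1 + (1.11) z + (0.79) z^2)
  [check: z-coef 1.11 - (0.8) = 0.31; z^2-coef 0.79 - (0.8)(1.11) = -0.098; z^3-coef -(0.8)(0.79) = -0.632.]
Remaining roots from the quadratic factor 1 + (1.11) z + (0.79) z^2:
  Set 1 + (1.11) z + (0.79) z^2 = 0, i.e. a z^2 + b z + c = 0 with a = 0.79, b = 1.11, c = 1.
  Discriminant D = b^2 - 4ac = (1.11)^2 - 4*(0.79)*1 = 1.2321 - (3.16) = -1.9279.
  D < 0, so the roots are the complex-conjugate pair z = (-b +/- i sqrt(-D)) / (2a) = -0.7025 +/- 0.8788i.
  For a conjugate pair |z|^2 = z * conj(z) = (product of roots) = c/a = 1/(0.79) = 1.265823, so |z| = sqrt(1.265823) = 1.1251 for both roots.
Moduli of all roots: 1.2500, 1.1251, 1.1251.
All moduli strictly greater than 1? Yes.
Verdict: Stationary.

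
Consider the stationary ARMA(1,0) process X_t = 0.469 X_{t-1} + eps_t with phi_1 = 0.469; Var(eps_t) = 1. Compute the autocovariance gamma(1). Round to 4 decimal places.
\gamma(1) = 0.6013

Multiply the model equation by X_{t-k} and take expectations. With theta_0 = psi_0 = 1 and psi_j the MA(infinity) weights, this gives
  gamma(k) - sum_i phi_i gamma(k-i) = c_k,
  c_k = sigma^2 * sum_{j=k..q} theta_j psi_{j-k}   (c_k = 0 for k > q),
using gamma(-m) = gamma(m).
Pure AR (q = 0): c_0 = sigma^2 = 1, c_k = 0 for k >= 1.
Equations for k = 0 and k = 1 (AR order 1):
  gamma(0) = phi_1 gamma(1) + c_0
  gamma(1) = phi_1 gamma(0) + c_1
Substituting the second into the first: gamma(0) (1 - phi_1^2) = c_0 + phi_1 c_1, so
  gamma(0) = c_0 / (1 - phi_1^2) = 1 / (1 - (0.469)^2) = 1 / 0.780039 = 1.281987.
  gamma(1) = phi_1 gamma(0) = (0.469)(1.281987) = 0.601252.
Therefore gamma(1) = 0.6013 (to 4 decimal places).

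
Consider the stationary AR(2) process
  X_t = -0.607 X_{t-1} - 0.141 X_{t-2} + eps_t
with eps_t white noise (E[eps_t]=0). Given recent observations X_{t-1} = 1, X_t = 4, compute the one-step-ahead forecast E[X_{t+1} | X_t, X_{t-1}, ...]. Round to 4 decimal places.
E[X_{t+1} \mid \mathcal F_t] = -2.5690

For an AR(p) model X_t = c + sum_i phi_i X_{t-i} + eps_t, the
one-step-ahead conditional mean is
  E[X_{t+1} | X_t, ...] = c + sum_i phi_i X_{t+1-i}.
Substitute known values:
  E[X_{t+1} | ...] = (-0.607) * (4) + (-0.141) * (1)
                   = -2.5690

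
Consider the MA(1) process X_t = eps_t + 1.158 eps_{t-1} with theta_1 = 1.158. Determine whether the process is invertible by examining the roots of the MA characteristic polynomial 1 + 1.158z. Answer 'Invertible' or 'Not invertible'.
\text{Not invertible}

The MA(q) characteristic polynomial is P(z) = 1 + 1.158z.
Invertibility requires all roots to lie outside the unit circle, i.e. |z| > 1 for every root.
This is linear in z: 1 + (1.158) z = 0  =>  z = -1/(1.158) = -0.863558,  |z| = 0.863558.
Moduli of all roots: 0.8636.
All moduli strictly greater than 1? No.
Verdict: Not invertible.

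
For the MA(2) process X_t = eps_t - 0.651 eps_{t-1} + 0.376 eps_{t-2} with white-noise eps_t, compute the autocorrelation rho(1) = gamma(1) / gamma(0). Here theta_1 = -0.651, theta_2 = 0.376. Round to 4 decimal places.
\rho(1) = -0.5723

For an MA(q) process with theta_0 = 1, the autocovariance is
  gamma(k) = sigma^2 * sum_{i=0..q-k} theta_i * theta_{i+k},
and rho(k) = gamma(k) / gamma(0). Sigma^2 cancels.
  numerator   = (1)*(-0.651) + (-0.651)*(0.376) = -0.895776.
  denominator = (1)^2 + (-0.651)^2 + (0.376)^2 = 1.565177.
  rho(1) = -0.895776 / 1.565177 = -0.5723.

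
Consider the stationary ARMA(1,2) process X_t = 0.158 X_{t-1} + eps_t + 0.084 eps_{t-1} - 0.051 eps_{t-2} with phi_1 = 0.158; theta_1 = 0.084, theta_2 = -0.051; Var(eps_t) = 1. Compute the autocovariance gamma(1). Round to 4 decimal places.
\gamma(1) = 0.2389

Multiply the model equation by X_{t-k} and take expectations. With theta_0 = psi_0 = 1 and psi_j the MA(infinity) weights, this gives
  gamma(k) - sum_i phi_i gamma(k-i) = c_k,
  c_k = sigma^2 * sum_{j=k..q} theta_j psi_{j-k}   (c_k = 0 for k > q),
using gamma(-m) = gamma(m).
psi-weights needed (psi_j = theta_j + sum_i phi_i psi_{j-i}):
  psi_1 = theta_1 + phi_1 = 0.084 + (0.158) = 0.242
  psi_2 = theta_2 + phi_1 psi_1 = -0.051 + (0.158)(0.242) = -0.012764
Right-hand sides:
  c_0 = sigma^2 (1 + theta_1 psi_1 + theta_2 psi_2) = 1 * (1 + (0.084)(0.242) + (-0.051)(-0.012764)) = 1 * 1.020979 = 1.020979
  c_1 = sigma^2 (theta_1 + theta_2 psi_1) = 1 * (0.084 + (-0.051)(0.242)) = 0.071658
  c_2 = sigma^2 theta_2 = 1 * (-0.051) = -0.051
Equations for k = 0 and k = 1 (AR order 1):
  gamma(0) = phi_1 gamma(1) + c_0
  gamma(1) = phi_1 gamma(0) + c_1
Substituting the second into the first: gamma(0) (1 - phi_1^2) = c_0 + phi_1 c_1, so
  gamma(0) = (c_0 + phi_1 c_1) / (1 - phi_1^2) = (1.020979 + (0.158)(0.071658)) / (1 - (0.158)^2) = 1.032301 / 0.975036 = 1.058731.
  gamma(1) = phi_1 gamma(0) + c_1 = (0.158)(1.058731) + (0.071658) = 0.238938.
Therefore gamma(1) = 0.2389 (to 4 decimal places).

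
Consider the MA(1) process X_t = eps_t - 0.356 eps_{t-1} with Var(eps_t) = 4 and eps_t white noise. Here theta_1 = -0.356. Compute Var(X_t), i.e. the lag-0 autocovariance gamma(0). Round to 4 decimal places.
\gamma(0) = 4.5069

For an MA(q) process X_t = eps_t + sum_i theta_i eps_{t-i} with
Var(eps_t) = sigma^2, the variance is
  gamma(0) = sigma^2 * (1 + sum_i theta_i^2).
  sum_i theta_i^2 = (-0.356)^2 = 0.126736.
  gamma(0) = 4 * (1 + 0.126736) = 4 * 1.126736 = 4.506944, which rounds to 4.5069.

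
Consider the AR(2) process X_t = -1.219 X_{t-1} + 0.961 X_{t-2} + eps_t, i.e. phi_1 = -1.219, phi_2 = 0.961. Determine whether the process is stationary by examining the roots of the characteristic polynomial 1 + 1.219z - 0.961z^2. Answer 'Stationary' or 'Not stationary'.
\text{Not stationary}

The AR(p) characteristic polynomial is P(z) = 1 + 1.219z - 0.961z^2.
Stationarity requires all roots to lie outside the unit circle, i.e. |z| > 1 for every root.
Set 1 + (1.219) z + (-0.961) z^2 = 0, i.e. a z^2 + b z + c = 0 with a = -0.961, b = 1.219, c = 1.
Discriminant D = b^2 - 4ac = (1.219)^2 - 4*(-0.961)*1 = 1.485961 - (-3.844) = 5.329961.
D >= 0, so the roots are real: z = (-b +/- sqrt(D)) / (2a) = (-1.219 +/- 2.308671) / (-1.922).
  z_1 = (-1.219 + 2.308671) / (-1.922) = -0.5669,   |z_1| = 0.5669.
  z_2 = (-1.219 - 2.308671) / (-1.922) = 1.8354,   |z_2| = 1.8354.
Moduli of all roots: 0.5669, 1.8354.
All moduli strictly greater than 1? No.
Verdict: Not stationary.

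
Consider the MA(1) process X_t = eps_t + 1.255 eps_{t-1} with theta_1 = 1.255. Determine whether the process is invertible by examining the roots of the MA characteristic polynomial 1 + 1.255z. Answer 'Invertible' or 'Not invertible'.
\text{Not invertible}

The MA(q) characteristic polynomial is P(z) = 1 + 1.255z.
Invertibility requires all roots to lie outside the unit circle, i.e. |z| > 1 for every root.
This is linear in z: 1 + (1.255) z = 0  =>  z = -1/(1.255) = -0.796813,  |z| = 0.796813.
Moduli of all roots: 0.7968.
All moduli strictly greater than 1? No.
Verdict: Not invertible.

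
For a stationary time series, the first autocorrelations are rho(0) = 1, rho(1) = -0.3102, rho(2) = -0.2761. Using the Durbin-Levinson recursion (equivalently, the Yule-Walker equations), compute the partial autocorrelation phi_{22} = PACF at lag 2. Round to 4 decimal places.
\phi_{22} = -0.4120

The PACF at lag k is phi_{kk}, the last component of the solution
to the Yule-Walker system G_k phi = r_k where
  (G_k)_{ij} = rho(|i - j|), (r_k)_i = rho(i), i,j = 1..k.
Equivalently, Durbin-Levinson gives phi_{kk} iteratively:
  phi_{11} = rho(1)
  phi_{kk} = [rho(k) - sum_{j=1..k-1} phi_{k-1,j} rho(k-j)]
            / [1 - sum_{j=1..k-1} phi_{k-1,j} rho(j)],
  phi_{k,j} = phi_{k-1,j} - phi_{kk} phi_{k-1,k-j},  j = 1..k-1.
Step k = 1:
  phi_11 = rho(1) = -0.3102.
Step k = 2:
  phi_22 = [rho(2) - phi_11 rho(1)] / [1 - phi_11 rho(1)] = [-0.2761 - (-0.3102)(-0.3102)] / [1 - (-0.3102)(-0.3102)]
         = -0.37232404 / 0.90377596 = -0.412.
Therefore phi_{22} = -0.4120.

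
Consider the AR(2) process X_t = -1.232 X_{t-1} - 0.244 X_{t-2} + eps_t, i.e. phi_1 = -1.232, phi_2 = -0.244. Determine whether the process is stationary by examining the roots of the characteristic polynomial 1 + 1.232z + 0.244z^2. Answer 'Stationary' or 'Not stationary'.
\text{Stationary}

The AR(p) characteristic polynomial is P(z) = 1 + 1.232z + 0.244z^2.
Stationarity requires all roots to lie outside the unit circle, i.e. |z| > 1 for every root.
Set 1 + (1.232) z + (0.244) z^2 = 0, i.e. a z^2 + b z + c = 0 with a = 0.244, b = 1.232, c = 1.
Discriminant D = b^2 - 4ac = (1.232)^2 - 4*(0.244)*1 = 1.517824 - (0.976) = 0.541824.
D >= 0, so the roots are real: z = (-b +/- sqrt(D)) / (2a) = (-1.232 +/- 0.736087) / (0.488).
  z_1 = (-1.232 + 0.736087) / (0.488) = -1.0162,   |z_1| = 1.0162.
  z_2 = (-1.232 - 0.736087) / (0.488) = -4.033,   |z_2| = 4.033.
Moduli of all roots: 1.0162, 4.0330.
All moduli strictly greater than 1? Yes.
Verdict: Stationary.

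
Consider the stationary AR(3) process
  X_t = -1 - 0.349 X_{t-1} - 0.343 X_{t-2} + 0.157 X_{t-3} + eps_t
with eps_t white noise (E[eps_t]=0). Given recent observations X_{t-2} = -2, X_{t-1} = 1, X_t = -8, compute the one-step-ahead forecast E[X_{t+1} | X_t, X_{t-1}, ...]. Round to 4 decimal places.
E[X_{t+1} \mid \mathcal F_t] = 1.1350

For an AR(p) model X_t = c + sum_i phi_i X_{t-i} + eps_t, the
one-step-ahead conditional mean is
  E[X_{t+1} | X_t, ...] = c + sum_i phi_i X_{t+1-i}.
Substitute known values:
  E[X_{t+1} | ...] = -1 + (-0.349) * (-8) + (-0.343) * (1) + (0.157) * (-2)
                   = 1.1350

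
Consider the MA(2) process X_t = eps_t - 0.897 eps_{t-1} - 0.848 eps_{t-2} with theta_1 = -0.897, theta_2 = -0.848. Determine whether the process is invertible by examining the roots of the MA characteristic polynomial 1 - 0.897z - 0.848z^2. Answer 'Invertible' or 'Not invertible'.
\text{Not invertible}

The MA(q) characteristic polynomial is P(z) = 1 - 0.897z - 0.848z^2.
Invertibility requires all roots to lie outside the unit circle, i.e. |z| > 1 for every root.
Set 1 + (-0.897) z + (-0.848) z^2 = 0, i.e. a z^2 + b z + c = 0 with a = -0.848, b = -0.897, c = 1.
Discriminant D = b^2 - 4ac = (-0.897)^2 - 4*(-0.848)*1 = 0.804609 - (-3.392) = 4.196609.
D >= 0, so the roots are real: z = (-b +/- sqrt(D)) / (2a) = (0.897 +/- 2.048563) / (-1.696).
  z_1 = (0.897 + 2.048563) / (-1.696) = -1.7368,   |z_1| = 1.7368.
  z_2 = (0.897 - 2.048563) / (-1.696) = 0.679,   |z_2| = 0.679.
Moduli of all roots: 1.7368, 0.6790.
All moduli strictly greater than 1? No.
Verdict: Not invertible.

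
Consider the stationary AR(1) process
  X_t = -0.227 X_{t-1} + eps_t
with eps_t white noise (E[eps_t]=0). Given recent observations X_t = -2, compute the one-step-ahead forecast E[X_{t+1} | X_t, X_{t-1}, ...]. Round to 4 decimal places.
E[X_{t+1} \mid \mathcal F_t] = 0.4540

For an AR(p) model X_t = c + sum_i phi_i X_{t-i} + eps_t, the
one-step-ahead conditional mean is
  E[X_{t+1} | X_t, ...] = c + sum_i phi_i X_{t+1-i}.
Substitute known values:
  E[X_{t+1} | ...] = (-0.227) * (-2)
                   = 0.4540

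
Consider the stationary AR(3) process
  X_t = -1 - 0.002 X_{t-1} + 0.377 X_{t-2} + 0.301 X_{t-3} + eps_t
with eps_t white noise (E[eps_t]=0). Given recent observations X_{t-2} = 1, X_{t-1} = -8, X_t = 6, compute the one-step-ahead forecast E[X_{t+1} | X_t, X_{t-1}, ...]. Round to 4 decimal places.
E[X_{t+1} \mid \mathcal F_t] = -3.7270

For an AR(p) model X_t = c + sum_i phi_i X_{t-i} + eps_t, the
one-step-ahead conditional mean is
  E[X_{t+1} | X_t, ...] = c + sum_i phi_i X_{t+1-i}.
Substitute known values:
  E[X_{t+1} | ...] = -1 + (-0.002) * (6) + (0.377) * (-8) + (0.301) * (1)
                   = -3.7270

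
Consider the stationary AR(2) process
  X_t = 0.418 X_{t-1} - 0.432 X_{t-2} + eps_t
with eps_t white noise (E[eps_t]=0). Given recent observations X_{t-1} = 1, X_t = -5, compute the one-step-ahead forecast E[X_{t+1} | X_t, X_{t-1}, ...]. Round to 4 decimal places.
E[X_{t+1} \mid \mathcal F_t] = -2.5220

For an AR(p) model X_t = c + sum_i phi_i X_{t-i} + eps_t, the
one-step-ahead conditional mean is
  E[X_{t+1} | X_t, ...] = c + sum_i phi_i X_{t+1-i}.
Substitute known values:
  E[X_{t+1} | ...] = (0.418) * (-5) + (-0.432) * (1)
                   = -2.5220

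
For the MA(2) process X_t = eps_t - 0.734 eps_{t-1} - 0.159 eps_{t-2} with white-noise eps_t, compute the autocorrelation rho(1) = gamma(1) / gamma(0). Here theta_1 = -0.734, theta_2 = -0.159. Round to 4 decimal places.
\rho(1) = -0.3947

For an MA(q) process with theta_0 = 1, the autocovariance is
  gamma(k) = sigma^2 * sum_{i=0..q-k} theta_i * theta_{i+k},
and rho(k) = gamma(k) / gamma(0). Sigma^2 cancels.
  numerator   = (1)*(-0.734) + (-0.734)*(-0.159) = -0.617294.
  denominator = (1)^2 + (-0.734)^2 + (-0.159)^2 = 1.564037.
  rho(1) = -0.617294 / 1.564037 = -0.3947.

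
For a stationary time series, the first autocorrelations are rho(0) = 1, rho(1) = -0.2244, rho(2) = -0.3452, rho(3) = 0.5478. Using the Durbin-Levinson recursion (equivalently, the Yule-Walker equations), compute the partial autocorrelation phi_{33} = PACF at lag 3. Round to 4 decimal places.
\phi_{33} = 0.4390

The PACF at lag k is phi_{kk}, the last component of the solution
to the Yule-Walker system G_k phi = r_k where
  (G_k)_{ij} = rho(|i - j|), (r_k)_i = rho(i), i,j = 1..k.
Equivalently, Durbin-Levinson gives phi_{kk} iteratively:
  phi_{11} = rho(1)
  phi_{kk} = [rho(k) - sum_{j=1..k-1} phi_{k-1,j} rho(k-j)]
            / [1 - sum_{j=1..k-1} phi_{k-1,j} rho(j)],
  phi_{k,j} = phi_{k-1,j} - phi_{kk} phi_{k-1,k-j},  j = 1..k-1.
Step k = 1:
  phi_11 = rho(1) = -0.2244.
Step k = 2:
  phi_22 = [rho(2) - phi_11 rho(1)] / [1 - phi_11 rho(1)] = [-0.3452 - (-0.2244)(-0.2244)] / [1 - (-0.2244)(-0.2244)]
         = -0.39555536 / 0.94964464 = -0.41653.
  Update: phi_21 = phi_11 - phi_22 phi_11 = -0.2244 - (-0.41653)(-0.2244) = -0.317869.
Step k = 3:
  phi_33 = [rho(3) - phi_21 rho(2) - phi_22 rho(1)] / [1 - phi_21 rho(1) - phi_22 rho(2)]
    numerator   = 0.5478 - (-0.317869)(-0.3452) - (-0.41653)(-0.2244) = 0.34460221
    denominator = 1 - (-0.317869)(-0.2244) - (-0.41653)(-0.3452) = 0.78488402
  phi_33 = 0.34460221 / 0.78488402 = 0.439.
Therefore phi_{33} = 0.4390.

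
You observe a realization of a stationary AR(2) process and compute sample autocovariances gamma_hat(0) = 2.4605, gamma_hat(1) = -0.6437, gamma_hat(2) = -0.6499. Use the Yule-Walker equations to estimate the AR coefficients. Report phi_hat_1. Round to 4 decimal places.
\hat\phi_{1} = -0.3550

The Yule-Walker equations for an AR(p) process read, in matrix form,
  Gamma_p phi = r_p,   with   (Gamma_p)_{ij} = gamma(|i - j|),
                       (r_p)_i = gamma(i),   i,j = 1..p.
Substitute the sample gammas (Toeplitz matrix and right-hand side of size 2):
  Gamma_p = [[2.4605, -0.6437], [-0.6437, 2.4605]]
  r_p     = [-0.6437, -0.6499]
Written out:
  2.4605 phi_1 - 0.6437 phi_2 = -0.6437
  -0.6437 phi_1 + 2.4605 phi_2 = -0.6499
Solve by Cramer's rule:
  det = gamma(0)^2 - gamma(1)^2 = (2.4605)^2 - (-0.6437)^2 = 6.05406025 - 0.41434969 = 5.63971056
  phi_hat_1 = [gamma(1) gamma(0) - gamma(1) gamma(2)] / det = [(-0.6437)(2.4605) - (-0.6437)(-0.6499)] / 5.63971056 = -2.00216448 / 5.63971056 = -0.355
  phi_hat_2 = [gamma(0) gamma(2) - gamma(1)^2] / det = [(2.4605)(-0.6499) - (-0.6437)^2] / 5.63971056 = -2.01342864 / 5.63971056 = -0.357
So phi_hat = [-0.3550, -0.3570].
Therefore phi_hat_1 = -0.3550.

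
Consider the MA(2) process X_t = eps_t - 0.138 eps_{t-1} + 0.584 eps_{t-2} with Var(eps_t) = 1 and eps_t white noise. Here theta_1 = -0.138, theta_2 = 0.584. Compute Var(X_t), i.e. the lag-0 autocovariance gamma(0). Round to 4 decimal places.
\gamma(0) = 1.3601

For an MA(q) process X_t = eps_t + sum_i theta_i eps_{t-i} with
Var(eps_t) = sigma^2, the variance is
  gamma(0) = sigma^2 * (1 + sum_i theta_i^2).
  sum_i theta_i^2 = (-0.138)^2 + (0.584)^2 = 0.019044 + 0.341056 = 0.3601.
  gamma(0) = 1 * (1 + 0.3601) = 1 * 1.3601 = 1.3601.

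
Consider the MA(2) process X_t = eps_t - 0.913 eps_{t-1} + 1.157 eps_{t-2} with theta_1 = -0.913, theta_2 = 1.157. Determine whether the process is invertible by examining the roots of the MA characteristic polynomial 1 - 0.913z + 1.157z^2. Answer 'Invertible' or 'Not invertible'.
\text{Not invertible}

The MA(q) characteristic polynomial is P(z) = 1 - 0.913z + 1.157z^2.
Invertibility requires all roots to lie outside the unit circle, i.e. |z| > 1 for every root.
Set 1 + (-0.913) z + (1.157) z^2 = 0, i.e. a z^2 + b z + c = 0 with a = 1.157, b = -0.913, c = 1.
Discriminant D = b^2 - 4ac = (-0.913)^2 - 4*(1.157)*1 = 0.833569 - (4.628) = -3.794431.
D < 0, so the roots are the complex-conjugate pair z = (-b +/- i sqrt(-D)) / (2a) = 0.3946 +/- 0.8418i.
For a conjugate pair |z|^2 = z * conj(z) = (product of roots) = c/a = 1/(1.157) = 0.864304, so |z| = sqrt(0.864304) = 0.9297 for both roots.
Moduli of all roots: 0.9297, 0.9297.
All moduli strictly greater than 1? No.
Verdict: Not invertible.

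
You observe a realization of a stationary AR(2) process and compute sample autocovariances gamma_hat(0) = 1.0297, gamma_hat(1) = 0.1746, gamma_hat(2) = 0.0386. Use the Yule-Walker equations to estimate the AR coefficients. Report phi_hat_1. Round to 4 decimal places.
\hat\phi_{1} = 0.1680

The Yule-Walker equations for an AR(p) process read, in matrix form,
  Gamma_p phi = r_p,   with   (Gamma_p)_{ij} = gamma(|i - j|),
                       (r_p)_i = gamma(i),   i,j = 1..p.
Substitute the sample gammas (Toeplitz matrix and right-hand side of size 2):
  Gamma_p = [[1.0297, 0.1746], [0.1746, 1.0297]]
  r_p     = [0.1746, 0.0386]
Written out:
  1.0297 phi_1 + 0.1746 phi_2 = 0.1746
  0.1746 phi_1 + 1.0297 phi_2 = 0.0386
Solve by Cramer's rule:
  det = gamma(0)^2 - gamma(1)^2 = (1.0297)^2 - (0.1746)^2 = 1.06028209 - 0.03048516 = 1.02979693
  phi_hat_1 = [gamma(1) gamma(0) - gamma(1) gamma(2)] / det = [(0.1746)(1.0297) - (0.1746)(0.0386)] / 1.02979693 = 0.17304606 / 1.02979693 = 0.168
  phi_hat_2 = [gamma(0) gamma(2) - gamma(1)^2] / det = [(1.0297)(0.0386) - (0.1746)^2] / 1.02979693 = 0.00926126 / 1.02979693 = 0.009
So phi_hat = [0.1680, 0.0090].
Therefore phi_hat_1 = 0.1680.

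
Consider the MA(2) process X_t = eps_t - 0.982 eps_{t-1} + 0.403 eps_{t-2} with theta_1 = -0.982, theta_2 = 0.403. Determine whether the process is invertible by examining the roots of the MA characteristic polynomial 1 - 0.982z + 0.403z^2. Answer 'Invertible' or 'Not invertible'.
\text{Invertible}

The MA(q) characteristic polynomial is P(z) = 1 - 0.982z + 0.403z^2.
Invertibility requires all roots to lie outside the unit circle, i.e. |z| > 1 for every root.
Set 1 + (-0.982) z + (0.403) z^2 = 0, i.e. a z^2 + b z + c = 0 with a = 0.403, b = -0.982, c = 1.
Discriminant D = b^2 - 4ac = (-0.982)^2 - 4*(0.403)*1 = 0.964324 - (1.612) = -0.647676.
D < 0, so the roots are the complex-conjugate pair z = (-b +/- i sqrt(-D)) / (2a) = 1.2184 +/- 0.9985i.
For a conjugate pair |z|^2 = z * conj(z) = (product of roots) = c/a = 1/(0.403) = 2.48139, so |z| = sqrt(2.48139) = 1.5752 for both roots.
Moduli of all roots: 1.5752, 1.5752.
All moduli strictly greater than 1? Yes.
Verdict: Invertible.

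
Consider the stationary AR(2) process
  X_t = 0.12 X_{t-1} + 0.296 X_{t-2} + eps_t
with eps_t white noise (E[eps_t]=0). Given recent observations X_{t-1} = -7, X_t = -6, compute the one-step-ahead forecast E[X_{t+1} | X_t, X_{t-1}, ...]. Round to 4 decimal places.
E[X_{t+1} \mid \mathcal F_t] = -2.7920

For an AR(p) model X_t = c + sum_i phi_i X_{t-i} + eps_t, the
one-step-ahead conditional mean is
  E[X_{t+1} | X_t, ...] = c + sum_i phi_i X_{t+1-i}.
Substitute known values:
  E[X_{t+1} | ...] = (0.12) * (-6) + (0.296) * (-7)
                   = -2.7920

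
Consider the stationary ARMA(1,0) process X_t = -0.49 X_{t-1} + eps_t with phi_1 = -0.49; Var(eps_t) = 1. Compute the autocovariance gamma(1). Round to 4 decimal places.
\gamma(1) = -0.6448

Multiply the model equation by X_{t-k} and take expectations. With theta_0 = psi_0 = 1 and psi_j the MA(infinity) weights, this gives
  gamma(k) - sum_i phi_i gamma(k-i) = c_k,
  c_k = sigma^2 * sum_{j=k..q} theta_j psi_{j-k}   (c_k = 0 for k > q),
using gamma(-m) = gamma(m).
Pure AR (q = 0): c_0 = sigma^2 = 1, c_k = 0 for k >= 1.
Equations for k = 0 and k = 1 (AR order 1):
  gamma(0) = phi_1 gamma(1) + c_0
  gamma(1) = phi_1 gamma(0) + c_1
Substituting the second into the first: gamma(0) (1 - phi_1^2) = c_0 + phi_1 c_1, so
  gamma(0) = c_0 / (1 - phi_1^2) = 1 / (1 - (-0.49)^2) = 1 / 0.7599 = 1.315963.
  gamma(1) = phi_1 gamma(0) = (-0.49)(1.315963) = -0.644822.
Therefore gamma(1) = -0.6448 (to 4 decimal places).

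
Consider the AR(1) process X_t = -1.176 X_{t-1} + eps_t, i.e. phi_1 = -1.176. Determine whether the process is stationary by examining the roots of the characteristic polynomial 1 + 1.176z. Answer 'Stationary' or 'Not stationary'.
\text{Not stationary}

The AR(p) characteristic polynomial is P(z) = 1 + 1.176z.
Stationarity requires all roots to lie outside the unit circle, i.e. |z| > 1 for every root.
This is linear in z: 1 + (1.176) z = 0  =>  z = -1/(1.176) = -0.85034,  |z| = 0.85034.
Moduli of all roots: 0.8503.
All moduli strictly greater than 1? No.
Verdict: Not stationary.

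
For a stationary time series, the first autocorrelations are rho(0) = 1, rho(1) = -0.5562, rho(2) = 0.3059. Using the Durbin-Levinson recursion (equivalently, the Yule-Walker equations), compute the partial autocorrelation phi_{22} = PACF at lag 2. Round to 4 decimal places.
\phi_{22} = -0.0050

The PACF at lag k is phi_{kk}, the last component of the solution
to the Yule-Walker system G_k phi = r_k where
  (G_k)_{ij} = rho(|i - j|), (r_k)_i = rho(i), i,j = 1..k.
Equivalently, Durbin-Levinson gives phi_{kk} iteratively:
  phi_{11} = rho(1)
  phi_{kk} = [rho(k) - sum_{j=1..k-1} phi_{k-1,j} rho(k-j)]
            / [1 - sum_{j=1..k-1} phi_{k-1,j} rho(j)],
  phi_{k,j} = phi_{k-1,j} - phi_{kk} phi_{k-1,k-j},  j = 1..k-1.
Step k = 1:
  phi_11 = rho(1) = -0.5562.
Step k = 2:
  phi_22 = [rho(2) - phi_11 rho(1)] / [1 - phi_11 rho(1)] = [0.3059 - (-0.5562)(-0.5562)] / [1 - (-0.5562)(-0.5562)]
         = -0.00345844 / 0.69064156 = -0.005.
Therefore phi_{22} = -0.0050.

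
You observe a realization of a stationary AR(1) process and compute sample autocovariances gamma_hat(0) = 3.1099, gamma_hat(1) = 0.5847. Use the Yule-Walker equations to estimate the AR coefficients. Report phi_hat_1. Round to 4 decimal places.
\hat\phi_{1} = 0.1880

The Yule-Walker equations for an AR(p) process read, in matrix form,
  Gamma_p phi = r_p,   with   (Gamma_p)_{ij} = gamma(|i - j|),
                       (r_p)_i = gamma(i),   i,j = 1..p.
Substitute the sample gammas (Toeplitz matrix and right-hand side of size 1):
  Gamma_p = [[3.1099]]
  r_p     = [0.5847]
With p = 1 this is the single equation gamma(0) phi_1 = gamma(1):
  phi_hat_1 = gamma(1) / gamma(0) = 0.5847 / 3.1099 = 0.1880.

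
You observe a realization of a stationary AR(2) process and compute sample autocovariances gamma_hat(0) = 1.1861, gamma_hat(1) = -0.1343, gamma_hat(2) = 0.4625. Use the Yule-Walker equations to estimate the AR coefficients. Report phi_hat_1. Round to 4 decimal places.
\hat\phi_{1} = -0.0700

The Yule-Walker equations for an AR(p) process read, in matrix form,
  Gamma_p phi = r_p,   with   (Gamma_p)_{ij} = gamma(|i - j|),
                       (r_p)_i = gamma(i),   i,j = 1..p.
Substitute the sample gammas (Toeplitz matrix and right-hand side of size 2):
  Gamma_p = [[1.1861, -0.1343], [-0.1343, 1.1861]]
  r_p     = [-0.1343, 0.4625]
Written out:
  1.1861 phi_1 - 0.1343 phi_2 = -0.1343
  -0.1343 phi_1 + 1.1861 phi_2 = 0.4625
Solve by Cramer's rule:
  det = gamma(0)^2 - gamma(1)^2 = (1.1861)^2 - (-0.1343)^2 = 1.40683321 - 0.01803649 = 1.38879672
  phi_hat_1 = [gamma(1) gamma(0) - gamma(1) gamma(2)] / det = [(-0.1343)(1.1861) - (-0.1343)(0.4625)] / 1.38879672 = -0.09717948 / 1.38879672 = -0.07
  phi_hat_2 = [gamma(0) gamma(2) - gamma(1)^2] / det = [(1.1861)(0.4625) - (-0.1343)^2] / 1.38879672 = 0.53053476 / 1.38879672 = 0.382
So phi_hat = [-0.0700, 0.3820].
Therefore phi_hat_1 = -0.0700.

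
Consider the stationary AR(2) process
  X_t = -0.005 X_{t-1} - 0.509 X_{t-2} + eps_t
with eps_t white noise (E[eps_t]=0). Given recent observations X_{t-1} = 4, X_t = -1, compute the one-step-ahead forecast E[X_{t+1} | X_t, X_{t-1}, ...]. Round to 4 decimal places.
E[X_{t+1} \mid \mathcal F_t] = -2.0310

For an AR(p) model X_t = c + sum_i phi_i X_{t-i} + eps_t, the
one-step-ahead conditional mean is
  E[X_{t+1} | X_t, ...] = c + sum_i phi_i X_{t+1-i}.
Substitute known values:
  E[X_{t+1} | ...] = (-0.005) * (-1) + (-0.509) * (4)
                   = -2.0310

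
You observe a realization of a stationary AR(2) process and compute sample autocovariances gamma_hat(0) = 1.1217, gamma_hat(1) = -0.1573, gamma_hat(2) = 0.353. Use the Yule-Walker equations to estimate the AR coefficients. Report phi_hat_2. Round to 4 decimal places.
\hat\phi_{2} = 0.3010

The Yule-Walker equations for an AR(p) process read, in matrix form,
  Gamma_p phi = r_p,   with   (Gamma_p)_{ij} = gamma(|i - j|),
                       (r_p)_i = gamma(i),   i,j = 1..p.
Substitute the sample gammas (Toeplitz matrix and right-hand side of size 2):
  Gamma_p = [[1.1217, -0.1573], [-0.1573, 1.1217]]
  r_p     = [-0.1573, 0.353]
Written out:
  1.1217 phi_1 - 0.1573 phi_2 = -0.1573
  -0.1573 phi_1 + 1.1217 phi_2 = 0.353
Solve by Cramer's rule:
  det = gamma(0)^2 - gamma(1)^2 = (1.1217)^2 - (-0.1573)^2 = 1.25821089 - 0.02474329 = 1.2334676
  phi_hat_1 = [gamma(1) gamma(0) - gamma(1) gamma(2)] / det = [(-0.1573)(1.1217) - (-0.1573)(0.353)] / 1.2334676 = -0.12091651 / 1.2334676 = -0.098
  phi_hat_2 = [gamma(0) gamma(2) - gamma(1)^2] / det = [(1.1217)(0.353) - (-0.1573)^2] / 1.2334676 = 0.37121681 / 1.2334676 = 0.301
So phi_hat = [-0.0980, 0.3010].
Therefore phi_hat_2 = 0.3010.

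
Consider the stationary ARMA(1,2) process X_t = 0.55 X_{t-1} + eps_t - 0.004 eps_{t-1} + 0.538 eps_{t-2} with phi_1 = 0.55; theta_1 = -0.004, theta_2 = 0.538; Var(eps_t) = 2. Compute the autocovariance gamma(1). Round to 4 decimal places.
\gamma(1) = 3.1157

Multiply the model equation by X_{t-k} and take expectations. With theta_0 = psi_0 = 1 and psi_j the MA(infinity) weights, this gives
  gamma(k) - sum_i phi_i gamma(k-i) = c_k,
  c_k = sigma^2 * sum_{j=k..q} theta_j psi_{j-k}   (c_k = 0 for k > q),
using gamma(-m) = gamma(m).
psi-weights needed (psi_j = theta_j + sum_i phi_i psi_{j-i}):
  psi_1 = theta_1 + phi_1 = -0.004 + (0.55) = 0.546
  psi_2 = theta_2 + phi_1 psi_1 = 0.538 + (0.55)(0.546) = 0.8383
Right-hand sides:
  c_0 = sigma^2 (1 + theta_1 psi_1 + theta_2 psi_2) = 2 * (1 + (-0.004)(0.546) + (0.538)(0.8383)) = 2 * 1.448821 = 2.897643
  c_1 = sigma^2 (theta_1 + theta_2 psi_1) = 2 * (-0.004 + (0.538)(0.546)) = 0.579496
  c_2 = sigma^2 theta_2 = 2 * (0.538) = 1.076
Equations for k = 0 and k = 1 (AR order 1):
  gamma(0) = phi_1 gamma(1) + c_0
  gamma(1) = phi_1 gamma(0) + c_1
Substituting the second into the first: gamma(0) (1 - phi_1^2) = c_0 + phi_1 c_1, so
  gamma(0) = (c_0 + phi_1 c_1) / (1 - phi_1^2) = (2.897643 + (0.55)(0.579496)) / (1 - (0.55)^2) = 3.216366 / 0.6975 = 4.611277.
  gamma(1) = phi_1 gamma(0) + c_1 = (0.55)(4.611277) + (0.579496) = 3.115698.
Therefore gamma(1) = 3.1157 (to 4 decimal places).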